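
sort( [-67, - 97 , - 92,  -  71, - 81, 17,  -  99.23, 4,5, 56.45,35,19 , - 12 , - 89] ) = [-99.23,-97, - 92, - 89, - 81, - 71,- 67 ,  -  12,4, 5,17 , 19,  35,56.45]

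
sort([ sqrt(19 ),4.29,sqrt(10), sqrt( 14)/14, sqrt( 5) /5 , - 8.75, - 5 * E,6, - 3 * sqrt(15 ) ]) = [-5*E, - 3*sqrt( 15 ),  -  8.75,sqrt(14 ) /14,sqrt(5)/5, sqrt(10),4.29,sqrt(19), 6 ] 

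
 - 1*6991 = -6991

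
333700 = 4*83425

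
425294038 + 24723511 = 450017549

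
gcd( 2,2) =2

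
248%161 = 87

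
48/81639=16/27213 = 0.00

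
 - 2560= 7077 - 9637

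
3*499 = 1497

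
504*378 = 190512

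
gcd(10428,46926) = 5214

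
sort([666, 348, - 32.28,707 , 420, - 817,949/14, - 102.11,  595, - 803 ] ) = [ - 817, - 803,- 102.11, - 32.28, 949/14,348,420, 595, 666,707 ]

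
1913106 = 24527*78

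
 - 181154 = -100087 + -81067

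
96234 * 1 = 96234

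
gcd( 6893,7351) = 1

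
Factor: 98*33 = 2^1*3^1 *7^2*11^1=3234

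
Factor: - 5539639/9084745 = - 5^ ( - 1)*7^1*791377^1*1816949^(  -  1 )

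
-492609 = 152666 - 645275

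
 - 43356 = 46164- 89520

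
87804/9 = 9756 = 9756.00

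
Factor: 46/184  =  1/4 = 2^(-2 )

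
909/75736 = 909/75736 = 0.01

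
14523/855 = 4841/285 = 16.99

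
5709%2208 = 1293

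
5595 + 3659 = 9254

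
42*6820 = 286440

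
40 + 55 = 95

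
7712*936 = 7218432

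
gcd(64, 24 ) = 8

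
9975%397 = 50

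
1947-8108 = -6161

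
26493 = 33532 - 7039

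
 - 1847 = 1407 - 3254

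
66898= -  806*( - 83) 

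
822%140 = 122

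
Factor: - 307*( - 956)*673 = 2^2*239^1*307^1*673^1 = 197520116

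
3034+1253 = 4287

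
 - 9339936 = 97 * ( - 96288 ) 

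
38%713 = 38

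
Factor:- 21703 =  - 11^1 * 1973^1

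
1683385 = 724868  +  958517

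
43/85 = 43/85 = 0.51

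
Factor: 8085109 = 8085109^1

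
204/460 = 51/115= 0.44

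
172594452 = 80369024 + 92225428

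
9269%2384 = 2117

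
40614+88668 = 129282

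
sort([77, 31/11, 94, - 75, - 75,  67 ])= [ - 75,-75, 31/11 , 67 , 77, 94 ]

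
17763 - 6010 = 11753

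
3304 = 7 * 472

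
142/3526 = 71/1763 = 0.04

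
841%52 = 9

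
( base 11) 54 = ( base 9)65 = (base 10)59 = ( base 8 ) 73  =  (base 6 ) 135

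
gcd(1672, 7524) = 836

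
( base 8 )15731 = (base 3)100210001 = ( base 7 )26533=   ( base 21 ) G3A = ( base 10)7129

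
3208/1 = 3208 = 3208.00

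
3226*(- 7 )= - 22582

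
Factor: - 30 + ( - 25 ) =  - 5^1*11^1 = -  55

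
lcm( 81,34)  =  2754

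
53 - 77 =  - 24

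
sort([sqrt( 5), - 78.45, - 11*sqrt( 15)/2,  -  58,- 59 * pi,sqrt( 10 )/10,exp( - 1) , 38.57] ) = [ - 59*pi, - 78.45,- 58, - 11*sqrt( 15)/2,sqrt(10) /10 , exp(- 1 ),sqrt( 5 ),38.57]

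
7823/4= 1955 + 3/4 = 1955.75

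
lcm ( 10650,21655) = 649650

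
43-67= - 24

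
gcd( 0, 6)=6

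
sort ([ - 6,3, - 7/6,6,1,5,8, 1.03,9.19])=[ - 6, - 7/6,1,1.03, 3, 5, 6, 8,9.19]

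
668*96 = 64128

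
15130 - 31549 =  - 16419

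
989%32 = 29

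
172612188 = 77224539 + 95387649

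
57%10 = 7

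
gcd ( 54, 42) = 6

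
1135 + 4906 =6041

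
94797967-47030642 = 47767325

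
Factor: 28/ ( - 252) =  - 1/9 = - 3^( - 2 ) 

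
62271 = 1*62271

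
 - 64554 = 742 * (- 87)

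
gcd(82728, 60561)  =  27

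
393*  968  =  380424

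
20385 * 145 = 2955825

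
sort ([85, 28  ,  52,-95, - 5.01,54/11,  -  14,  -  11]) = [ - 95, - 14, - 11, - 5.01, 54/11, 28 , 52 , 85] 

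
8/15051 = 8/15051 = 0.00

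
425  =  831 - 406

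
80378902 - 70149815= 10229087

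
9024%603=582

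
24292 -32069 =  - 7777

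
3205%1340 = 525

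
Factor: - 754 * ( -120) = 2^4*3^1*5^1*13^1*29^1 = 90480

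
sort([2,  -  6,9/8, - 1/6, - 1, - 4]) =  [ - 6, - 4, - 1, - 1/6,9/8,2 ] 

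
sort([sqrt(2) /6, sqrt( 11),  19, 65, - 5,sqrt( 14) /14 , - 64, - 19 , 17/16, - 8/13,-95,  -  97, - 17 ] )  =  [-97 , - 95, - 64, - 19,-17, -5,  -  8/13,sqrt( 2)/6,sqrt(14 ) /14, 17/16, sqrt (11), 19, 65 ] 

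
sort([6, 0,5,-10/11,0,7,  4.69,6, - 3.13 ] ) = [ - 3.13, - 10/11, 0,0, 4.69, 5, 6, 6,7]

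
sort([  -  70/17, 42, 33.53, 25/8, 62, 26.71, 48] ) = [-70/17, 25/8,26.71, 33.53, 42, 48, 62 ]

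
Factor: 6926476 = 2^2*29^3* 71^1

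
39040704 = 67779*576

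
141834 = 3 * 47278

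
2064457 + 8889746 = 10954203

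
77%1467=77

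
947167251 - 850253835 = 96913416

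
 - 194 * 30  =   -5820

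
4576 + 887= 5463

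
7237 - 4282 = 2955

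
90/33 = 30/11 = 2.73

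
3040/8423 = 3040/8423 = 0.36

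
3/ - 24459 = -1/8153 = -0.00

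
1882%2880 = 1882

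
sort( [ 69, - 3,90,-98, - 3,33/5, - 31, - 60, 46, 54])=[ - 98,-60, - 31, - 3, - 3,  33/5,  46,54, 69, 90]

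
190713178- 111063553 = 79649625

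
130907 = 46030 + 84877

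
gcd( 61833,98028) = 3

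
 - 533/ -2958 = 533/2958  =  0.18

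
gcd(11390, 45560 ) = 11390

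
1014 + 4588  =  5602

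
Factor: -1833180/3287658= - 305530/547943 = - 2^1*5^1*11^( - 1)*109^( - 1)*457^( - 1)*30553^1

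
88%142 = 88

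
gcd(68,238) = 34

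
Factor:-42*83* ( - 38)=132468 = 2^2*3^1*7^1*19^1 *83^1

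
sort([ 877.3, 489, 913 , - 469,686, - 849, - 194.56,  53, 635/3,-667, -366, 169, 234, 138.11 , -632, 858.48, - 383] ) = [-849, - 667,  -  632, - 469, - 383, - 366,-194.56,53,138.11, 169,635/3,234 , 489, 686, 858.48 , 877.3, 913]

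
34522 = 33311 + 1211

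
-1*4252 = -4252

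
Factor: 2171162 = 2^1*7^1*155083^1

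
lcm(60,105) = 420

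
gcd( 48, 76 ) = 4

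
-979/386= - 979/386 =-2.54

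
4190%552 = 326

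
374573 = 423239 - 48666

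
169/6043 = 169/6043 = 0.03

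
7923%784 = 83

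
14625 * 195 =2851875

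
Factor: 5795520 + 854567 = 211^1*31517^1 =6650087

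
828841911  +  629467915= 1458309826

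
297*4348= 1291356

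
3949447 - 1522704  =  2426743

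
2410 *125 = 301250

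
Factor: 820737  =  3^2*91193^1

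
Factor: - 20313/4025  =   - 3^2*5^( - 2 )*7^( - 1 )*23^(-1 )  *  37^1*61^1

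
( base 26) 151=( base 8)1447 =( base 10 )807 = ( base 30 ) qr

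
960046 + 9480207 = 10440253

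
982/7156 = 491/3578 = 0.14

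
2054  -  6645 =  - 4591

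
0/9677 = 0 = 0.00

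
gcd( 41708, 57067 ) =1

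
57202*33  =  1887666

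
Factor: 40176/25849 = 2^4*3^4*31^1*25849^( - 1)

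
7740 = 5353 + 2387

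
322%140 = 42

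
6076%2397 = 1282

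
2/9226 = 1/4613  =  0.00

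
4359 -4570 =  - 211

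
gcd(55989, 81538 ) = 1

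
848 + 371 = 1219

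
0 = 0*3992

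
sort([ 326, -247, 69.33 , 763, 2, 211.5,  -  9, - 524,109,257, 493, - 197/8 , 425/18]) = [-524, - 247, - 197/8,  -  9, 2,425/18,69.33, 109,211.5,257, 326, 493, 763 ] 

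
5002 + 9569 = 14571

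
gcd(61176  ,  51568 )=8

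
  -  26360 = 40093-66453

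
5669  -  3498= 2171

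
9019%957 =406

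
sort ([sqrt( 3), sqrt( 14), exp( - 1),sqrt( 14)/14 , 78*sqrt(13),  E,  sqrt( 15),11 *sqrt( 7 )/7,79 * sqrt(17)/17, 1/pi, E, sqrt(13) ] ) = [ sqrt( 14)/14 , 1/pi,exp( - 1 ), sqrt( 3),E, E,  sqrt( 13 ),sqrt( 14 ),sqrt(15 ),11*sqrt( 7)/7,79 * sqrt( 17 ) /17,78 * sqrt( 13 ) ] 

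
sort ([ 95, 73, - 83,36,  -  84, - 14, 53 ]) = [ -84,- 83 , - 14 , 36, 53,73,95]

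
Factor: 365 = 5^1*73^1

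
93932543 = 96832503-2899960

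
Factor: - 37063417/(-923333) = 17^1*61^1*103^1*347^1*923333^(  -  1 )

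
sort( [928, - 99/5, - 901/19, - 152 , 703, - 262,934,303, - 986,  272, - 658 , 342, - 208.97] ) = [ - 986, - 658, - 262,-208.97, - 152, - 901/19, - 99/5,272,  303, 342,703,928, 934]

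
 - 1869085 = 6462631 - 8331716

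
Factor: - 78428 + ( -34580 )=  - 2^4*7^1 * 1009^1 = - 113008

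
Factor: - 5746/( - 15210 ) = 17/45=3^ (-2)*5^ ( - 1)*17^1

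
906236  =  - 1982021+2888257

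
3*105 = 315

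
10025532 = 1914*5238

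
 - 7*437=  - 3059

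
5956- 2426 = 3530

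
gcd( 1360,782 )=34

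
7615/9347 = 7615/9347 =0.81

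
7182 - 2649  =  4533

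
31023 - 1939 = 29084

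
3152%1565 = 22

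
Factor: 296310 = 2^1*3^1*5^1*7^1*17^1*  83^1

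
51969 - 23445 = 28524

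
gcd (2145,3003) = 429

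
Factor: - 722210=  - 2^1*5^1*72221^1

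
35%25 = 10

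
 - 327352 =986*(- 332) 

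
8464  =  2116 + 6348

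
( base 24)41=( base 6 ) 241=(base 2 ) 1100001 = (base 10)97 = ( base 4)1201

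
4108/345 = 4108/345 = 11.91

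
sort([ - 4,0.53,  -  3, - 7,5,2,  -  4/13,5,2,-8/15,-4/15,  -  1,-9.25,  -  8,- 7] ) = [  -  9.25, - 8,  -  7,-7,  -  4,-3, - 1, - 8/15,-4/13,  -  4/15, 0.53,2, 2,5,5]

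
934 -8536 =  - 7602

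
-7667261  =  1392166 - 9059427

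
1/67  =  1/67 = 0.01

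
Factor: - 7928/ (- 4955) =2^3*5^(- 1) = 8/5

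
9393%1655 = 1118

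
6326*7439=47059114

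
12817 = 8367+4450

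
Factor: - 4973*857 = -857^1*4973^1 = - 4261861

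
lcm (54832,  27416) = 54832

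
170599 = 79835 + 90764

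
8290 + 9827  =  18117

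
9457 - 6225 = 3232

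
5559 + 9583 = 15142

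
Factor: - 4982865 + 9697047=2^1*3^2*11^1*29^1 * 821^1  =  4714182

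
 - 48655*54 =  - 2627370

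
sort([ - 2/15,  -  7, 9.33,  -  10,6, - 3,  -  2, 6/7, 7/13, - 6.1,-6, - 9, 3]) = [- 10, - 9, - 7,-6.1,-6 , - 3,  -  2, - 2/15,7/13, 6/7,3, 6, 9.33]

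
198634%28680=26554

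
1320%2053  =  1320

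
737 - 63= 674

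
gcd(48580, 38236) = 4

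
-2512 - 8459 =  -10971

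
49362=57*866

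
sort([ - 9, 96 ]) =[ - 9,  96 ]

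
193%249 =193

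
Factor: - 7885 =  - 5^1*19^1*83^1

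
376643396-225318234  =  151325162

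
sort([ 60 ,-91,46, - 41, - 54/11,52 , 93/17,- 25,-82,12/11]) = [ - 91, - 82, - 41,-25, - 54/11,  12/11 , 93/17, 46,52, 60]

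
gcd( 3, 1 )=1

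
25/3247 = 25/3247 =0.01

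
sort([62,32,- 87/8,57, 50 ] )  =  [ - 87/8 , 32,50,57,62 ] 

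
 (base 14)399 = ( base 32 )MJ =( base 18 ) 243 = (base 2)1011010011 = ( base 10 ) 723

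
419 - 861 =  - 442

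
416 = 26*16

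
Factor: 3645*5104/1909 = 18604080/1909 = 2^4*3^6*5^1* 11^1*23^ (-1)*29^1*83^(  -  1)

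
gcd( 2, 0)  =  2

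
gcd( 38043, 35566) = 1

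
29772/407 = 29772/407 = 73.15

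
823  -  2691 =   -  1868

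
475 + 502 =977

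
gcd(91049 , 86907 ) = 1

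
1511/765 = 1 + 746/765 =1.98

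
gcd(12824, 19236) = 6412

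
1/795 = 1/795 = 0.00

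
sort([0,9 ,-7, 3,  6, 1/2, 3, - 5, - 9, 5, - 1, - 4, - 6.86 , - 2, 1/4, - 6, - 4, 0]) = [ -9, - 7, - 6.86 , - 6, - 5,-4,-4 , - 2,-1, 0,0,1/4, 1/2,3,3, 5, 6, 9]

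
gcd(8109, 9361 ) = 1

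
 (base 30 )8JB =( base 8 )17145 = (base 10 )7781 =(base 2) 1111001100101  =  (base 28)9PP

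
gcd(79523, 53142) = 1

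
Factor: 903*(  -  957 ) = -3^2*7^1*11^1*29^1*43^1 = - 864171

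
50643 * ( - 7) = -354501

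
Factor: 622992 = 2^4*3^1*12979^1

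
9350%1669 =1005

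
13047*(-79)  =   - 1030713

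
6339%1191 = 384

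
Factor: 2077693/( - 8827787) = -167^( - 1)*52861^(-1)*2077693^1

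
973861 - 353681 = 620180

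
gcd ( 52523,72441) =1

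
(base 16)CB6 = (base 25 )554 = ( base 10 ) 3254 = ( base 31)3bu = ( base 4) 302312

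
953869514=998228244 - 44358730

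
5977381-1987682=3989699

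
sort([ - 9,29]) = [-9, 29 ] 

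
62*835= 51770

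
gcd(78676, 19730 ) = 2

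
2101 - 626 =1475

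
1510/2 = 755= 755.00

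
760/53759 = 760/53759 = 0.01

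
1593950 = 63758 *25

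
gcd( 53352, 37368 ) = 216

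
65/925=13/185 =0.07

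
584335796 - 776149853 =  - 191814057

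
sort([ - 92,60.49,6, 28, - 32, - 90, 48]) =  [ - 92 ,-90,  -  32, 6, 28,48, 60.49]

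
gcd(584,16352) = 584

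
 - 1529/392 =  - 1529/392 = - 3.90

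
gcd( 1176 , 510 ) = 6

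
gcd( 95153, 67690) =1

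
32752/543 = 60 + 172/543 = 60.32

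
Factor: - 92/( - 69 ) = 2^2 * 3^ ( - 1 ) = 4/3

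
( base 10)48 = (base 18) 2c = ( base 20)28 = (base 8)60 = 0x30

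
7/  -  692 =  - 7/692 = - 0.01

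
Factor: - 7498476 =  - 2^2*3^2*208291^1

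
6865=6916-51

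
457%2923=457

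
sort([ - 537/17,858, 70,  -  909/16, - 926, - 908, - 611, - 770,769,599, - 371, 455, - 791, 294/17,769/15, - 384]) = [ - 926, - 908, - 791, - 770, - 611, - 384,-371, - 909/16,-537/17,294/17,769/15,70,455, 599,  769,858]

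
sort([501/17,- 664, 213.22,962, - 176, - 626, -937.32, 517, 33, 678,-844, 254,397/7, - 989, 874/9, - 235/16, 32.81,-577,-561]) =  [-989, - 937.32, - 844,-664,-626, - 577,-561,-176,-235/16, 501/17 , 32.81, 33, 397/7,874/9,213.22,254,  517,678,962] 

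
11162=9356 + 1806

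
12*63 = 756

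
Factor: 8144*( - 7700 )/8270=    - 2^5*5^1*7^1*11^1* 509^1* 827^(- 1) = - 6270880/827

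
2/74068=1/37034= 0.00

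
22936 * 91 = 2087176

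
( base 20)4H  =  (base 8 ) 141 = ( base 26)3j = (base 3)10121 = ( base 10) 97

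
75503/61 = 1237 + 46/61 = 1237.75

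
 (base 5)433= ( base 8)166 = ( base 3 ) 11101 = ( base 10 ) 118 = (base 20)5I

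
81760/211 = 81760/211 = 387.49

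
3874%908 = 242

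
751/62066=751/62066  =  0.01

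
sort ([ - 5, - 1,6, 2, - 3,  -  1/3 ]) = [ - 5, - 3,-1, - 1/3, 2,6] 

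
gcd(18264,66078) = 6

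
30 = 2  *15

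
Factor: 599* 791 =473809  =  7^1 *113^1*599^1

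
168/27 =56/9= 6.22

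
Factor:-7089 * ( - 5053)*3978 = 2^1*3^3*13^1*17^2*31^1*139^1*163^1 =142494812226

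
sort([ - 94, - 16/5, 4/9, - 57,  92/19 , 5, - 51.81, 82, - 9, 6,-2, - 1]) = [  -  94,  -  57, - 51.81, - 9, - 16/5, - 2, - 1,4/9,92/19, 5,6, 82]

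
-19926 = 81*( - 246) 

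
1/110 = 1/110 = 0.01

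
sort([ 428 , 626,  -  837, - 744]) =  [ - 837, - 744 , 428,  626 ] 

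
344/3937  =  344/3937  =  0.09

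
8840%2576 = 1112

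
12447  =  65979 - 53532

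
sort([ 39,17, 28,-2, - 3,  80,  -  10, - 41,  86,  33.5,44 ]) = [ - 41, - 10, - 3, - 2, 17, 28, 33.5, 39,44, 80,86 ]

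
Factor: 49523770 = 2^1*5^1*4952377^1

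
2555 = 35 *73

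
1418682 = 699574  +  719108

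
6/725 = 6/725= 0.01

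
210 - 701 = -491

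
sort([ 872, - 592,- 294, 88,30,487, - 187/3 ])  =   [ - 592, -294,  -  187/3,  30, 88, 487,872]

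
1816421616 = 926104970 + 890316646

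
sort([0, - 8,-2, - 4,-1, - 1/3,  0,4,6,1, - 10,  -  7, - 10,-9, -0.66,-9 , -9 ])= [ - 10, - 10,-9, - 9, - 9, - 8,  -  7,-4,- 2, - 1 ,-0.66,-1/3, 0 , 0, 1,4,6 ] 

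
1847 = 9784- 7937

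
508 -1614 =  - 1106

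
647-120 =527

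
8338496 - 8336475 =2021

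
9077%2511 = 1544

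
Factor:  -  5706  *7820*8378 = -2^4*3^2*5^1 * 17^1*23^1 * 59^1 * 71^1*317^1=   -373834067760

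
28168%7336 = 6160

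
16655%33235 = 16655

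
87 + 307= 394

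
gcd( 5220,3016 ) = 116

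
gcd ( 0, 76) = 76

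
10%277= 10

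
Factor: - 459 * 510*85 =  - 19897650 = - 2^1*3^4*5^2*17^3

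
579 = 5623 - 5044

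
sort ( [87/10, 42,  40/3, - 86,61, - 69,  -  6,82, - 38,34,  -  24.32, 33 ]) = [ - 86, - 69,-38,  -  24.32,  -  6, 87/10,40/3,33 , 34, 42,61,82 ]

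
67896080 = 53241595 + 14654485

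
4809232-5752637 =  -  943405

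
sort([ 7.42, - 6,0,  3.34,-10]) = [ - 10 , - 6, 0,3.34,7.42] 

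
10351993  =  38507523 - 28155530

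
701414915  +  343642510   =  1045057425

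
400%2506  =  400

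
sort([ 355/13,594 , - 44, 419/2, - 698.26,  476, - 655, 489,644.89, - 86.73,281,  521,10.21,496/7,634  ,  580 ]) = [  -  698.26,- 655, - 86.73, - 44, 10.21, 355/13,496/7,419/2,  281 , 476, 489,521,580,594, 634,644.89]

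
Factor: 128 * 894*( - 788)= -90172416=-2^10* 3^1 * 149^1*197^1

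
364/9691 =364/9691 = 0.04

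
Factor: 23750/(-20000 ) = -19/16 = - 2^( - 4 )*19^1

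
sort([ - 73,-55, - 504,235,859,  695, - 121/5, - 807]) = [ - 807, - 504 , - 73 , - 55, - 121/5,235 , 695,859]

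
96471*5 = 482355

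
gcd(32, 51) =1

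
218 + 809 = 1027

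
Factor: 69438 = 2^1*3^1*71^1 * 163^1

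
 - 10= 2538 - 2548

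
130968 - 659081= - 528113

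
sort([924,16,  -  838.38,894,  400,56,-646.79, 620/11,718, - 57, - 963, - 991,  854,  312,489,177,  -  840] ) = [ - 991, - 963, - 840, - 838.38, - 646.79 ,-57,16,56 , 620/11,177 , 312,  400,489,  718,854,894, 924 ]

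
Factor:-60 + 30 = -30 = - 2^1 * 3^1*5^1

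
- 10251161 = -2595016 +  -7656145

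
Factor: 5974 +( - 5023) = 951=3^1*317^1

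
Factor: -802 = - 2^1*401^1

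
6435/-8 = -805 + 5/8= -804.38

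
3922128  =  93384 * 42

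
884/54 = 442/27 = 16.37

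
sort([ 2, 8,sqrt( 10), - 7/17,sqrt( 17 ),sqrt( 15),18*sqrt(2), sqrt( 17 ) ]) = [ - 7/17,2, sqrt( 10), sqrt(15) , sqrt(17 ),  sqrt(17),8,18* sqrt( 2) ]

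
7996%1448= 756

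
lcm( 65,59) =3835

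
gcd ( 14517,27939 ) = 3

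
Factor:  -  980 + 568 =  - 412 = - 2^2 * 103^1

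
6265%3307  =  2958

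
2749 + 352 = 3101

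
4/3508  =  1/877  =  0.00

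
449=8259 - 7810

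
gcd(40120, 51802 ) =118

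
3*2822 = 8466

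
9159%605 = 84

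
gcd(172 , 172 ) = 172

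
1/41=1/41 = 0.02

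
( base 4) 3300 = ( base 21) b9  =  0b11110000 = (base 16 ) f0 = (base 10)240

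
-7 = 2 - 9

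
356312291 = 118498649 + 237813642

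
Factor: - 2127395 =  - 5^1 * 139^1*3061^1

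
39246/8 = 4905 + 3/4=4905.75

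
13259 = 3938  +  9321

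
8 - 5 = 3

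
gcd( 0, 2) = 2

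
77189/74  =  1043 + 7/74=1043.09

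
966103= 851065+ 115038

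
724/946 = 362/473   =  0.77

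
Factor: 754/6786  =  3^( - 2)  =  1/9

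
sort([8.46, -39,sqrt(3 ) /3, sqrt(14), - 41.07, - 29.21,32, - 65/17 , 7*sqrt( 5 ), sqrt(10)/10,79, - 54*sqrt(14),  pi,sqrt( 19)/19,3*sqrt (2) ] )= [ - 54*sqrt( 14), - 41.07, - 39 ,-29.21, - 65/17,sqrt(  19 )/19,sqrt ( 10 )/10,sqrt( 3 ) /3,pi,sqrt( 14),3*sqrt( 2),8.46,7*sqrt( 5), 32,  79 ]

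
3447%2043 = 1404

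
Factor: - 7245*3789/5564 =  -27451305/5564 = - 2^(-2 )* 3^4*5^1 * 7^1*13^( - 1)*23^1*107^( - 1)*421^1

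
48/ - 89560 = - 1+11189/11195= - 0.00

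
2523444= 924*2731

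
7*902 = 6314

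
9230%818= 232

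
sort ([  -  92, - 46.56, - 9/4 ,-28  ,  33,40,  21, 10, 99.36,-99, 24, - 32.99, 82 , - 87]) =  [ - 99, - 92 , - 87, - 46.56, - 32.99, - 28, - 9/4,  10, 21,24,  33, 40, 82  ,  99.36 ]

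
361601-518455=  - 156854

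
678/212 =3 + 21/106 =3.20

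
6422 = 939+5483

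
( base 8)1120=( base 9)727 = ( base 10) 592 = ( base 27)lp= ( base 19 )1C3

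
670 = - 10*( - 67)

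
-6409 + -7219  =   - 13628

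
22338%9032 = 4274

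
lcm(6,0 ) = 0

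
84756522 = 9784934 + 74971588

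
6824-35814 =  - 28990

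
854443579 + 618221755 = 1472665334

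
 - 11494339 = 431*(  -  26669)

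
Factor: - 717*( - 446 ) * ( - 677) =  - 216492414 = - 2^1*3^1 *223^1*239^1*677^1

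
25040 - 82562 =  - 57522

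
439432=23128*19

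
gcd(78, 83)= 1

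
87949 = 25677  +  62272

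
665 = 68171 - 67506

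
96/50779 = 96/50779= 0.00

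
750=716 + 34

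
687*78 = 53586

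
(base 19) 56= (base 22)4D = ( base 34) 2x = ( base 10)101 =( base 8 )145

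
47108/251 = 187 + 171/251 = 187.68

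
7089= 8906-1817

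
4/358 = 2/179 = 0.01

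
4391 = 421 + 3970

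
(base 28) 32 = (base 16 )56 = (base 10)86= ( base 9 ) 105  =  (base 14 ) 62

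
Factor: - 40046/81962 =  - 20023/40981 = - 107^( -1)*383^( - 1) * 20023^1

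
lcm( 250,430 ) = 10750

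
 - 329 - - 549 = 220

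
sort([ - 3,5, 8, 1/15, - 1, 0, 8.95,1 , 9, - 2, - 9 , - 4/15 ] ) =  [  -  9 , -3,  -  2, - 1, - 4/15,  0, 1/15, 1, 5, 8 , 8.95,9 ]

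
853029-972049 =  - 119020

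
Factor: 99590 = 2^1*5^1*23^1*433^1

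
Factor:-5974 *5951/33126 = -17775637/16563= -3^( - 1 ) * 11^1 * 29^1*103^1 * 541^1 * 5521^( -1 )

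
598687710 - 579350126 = 19337584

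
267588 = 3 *89196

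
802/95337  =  802/95337 = 0.01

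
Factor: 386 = 2^1*193^1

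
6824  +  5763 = 12587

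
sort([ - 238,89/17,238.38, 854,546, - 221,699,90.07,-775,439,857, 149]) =[ - 775, - 238,-221, 89/17, 90.07,149,238.38, 439,546,699, 854,857 ] 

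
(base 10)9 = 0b1001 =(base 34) 9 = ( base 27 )9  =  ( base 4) 21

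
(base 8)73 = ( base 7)113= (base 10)59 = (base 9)65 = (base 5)214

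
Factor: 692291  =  17^1*193^1*211^1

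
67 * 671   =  44957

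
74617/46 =74617/46 =1622.11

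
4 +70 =74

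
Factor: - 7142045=- 5^1*1428409^1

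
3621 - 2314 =1307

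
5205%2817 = 2388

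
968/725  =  1  +  243/725=1.34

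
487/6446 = 487/6446 = 0.08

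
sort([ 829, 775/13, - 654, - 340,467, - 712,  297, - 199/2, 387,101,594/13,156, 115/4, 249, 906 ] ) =[- 712, - 654, - 340,- 199/2, 115/4,594/13 , 775/13, 101 , 156  ,  249, 297,387,467, 829, 906 ]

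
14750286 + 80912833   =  95663119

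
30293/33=30293/33 = 917.97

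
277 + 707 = 984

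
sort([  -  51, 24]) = [ - 51,24 ]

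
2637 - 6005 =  - 3368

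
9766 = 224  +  9542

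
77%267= 77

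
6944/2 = 3472 = 3472.00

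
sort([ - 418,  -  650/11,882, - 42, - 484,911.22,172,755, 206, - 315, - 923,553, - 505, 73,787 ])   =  [  -  923,  -  505, - 484, - 418, - 315, - 650/11, - 42, 73,172, 206, 553,755,  787,882, 911.22] 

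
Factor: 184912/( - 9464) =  - 254/13 = - 2^1*13^( - 1 )*127^1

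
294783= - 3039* ( - 97)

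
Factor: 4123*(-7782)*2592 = - 83164802112 =-2^6*3^5*7^1*19^1*31^1*1297^1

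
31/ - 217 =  - 1 + 6/7 =- 0.14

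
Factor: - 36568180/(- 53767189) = 2^2 * 5^1*  7^( - 1)*11^1*29^ ( - 1 )*173^(  -  1)* 1531^ (-1 )* 166219^1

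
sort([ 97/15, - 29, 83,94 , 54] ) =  [ - 29,97/15,54 , 83,94]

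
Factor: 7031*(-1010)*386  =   - 2^2*5^1*79^1*89^1*101^1 * 193^1 = - 2741105660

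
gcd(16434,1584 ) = 198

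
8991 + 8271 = 17262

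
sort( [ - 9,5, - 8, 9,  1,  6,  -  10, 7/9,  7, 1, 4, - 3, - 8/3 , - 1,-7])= [ - 10, - 9,-8, -7 , - 3, - 8/3,-1,7/9, 1,1,4,5,  6, 7,  9]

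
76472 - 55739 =20733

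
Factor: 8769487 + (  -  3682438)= 5087049  =  3^1*11^1 *154153^1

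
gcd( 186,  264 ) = 6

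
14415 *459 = 6616485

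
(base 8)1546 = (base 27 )156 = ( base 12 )606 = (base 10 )870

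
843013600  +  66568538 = 909582138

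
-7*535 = -3745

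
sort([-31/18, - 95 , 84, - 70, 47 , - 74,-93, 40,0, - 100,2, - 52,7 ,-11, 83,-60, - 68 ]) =[ - 100,-95, - 93, - 74, - 70, - 68, - 60,- 52,-11,  -  31/18, 0, 2,7, 40,47, 83,84]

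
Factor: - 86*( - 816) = 2^5*3^1*17^1*43^1= 70176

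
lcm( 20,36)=180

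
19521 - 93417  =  -73896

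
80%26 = 2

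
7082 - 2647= 4435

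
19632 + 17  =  19649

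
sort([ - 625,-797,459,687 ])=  [ - 797, - 625,459,687 ]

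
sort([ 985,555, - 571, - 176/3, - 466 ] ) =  [ - 571, -466, - 176/3,555,  985 ]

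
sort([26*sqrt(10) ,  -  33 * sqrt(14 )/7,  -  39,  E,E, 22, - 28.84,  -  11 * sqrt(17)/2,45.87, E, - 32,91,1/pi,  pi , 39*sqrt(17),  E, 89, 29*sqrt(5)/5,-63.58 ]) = [-63.58, - 39,-32 , - 28.84,  -  11*sqrt(17)/2, - 33* sqrt(14 ) /7, 1/pi, E , E, E,  E, pi, 29*sqrt( 5)/5,22, 45.87,26*sqrt(10),89,91, 39 * sqrt(17)]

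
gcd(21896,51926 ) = 14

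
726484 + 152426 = 878910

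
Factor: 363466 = 2^1*263^1 * 691^1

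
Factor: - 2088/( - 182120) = 3^2*5^( - 1) * 157^(-1) = 9/785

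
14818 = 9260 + 5558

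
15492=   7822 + 7670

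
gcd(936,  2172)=12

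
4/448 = 1/112 = 0.01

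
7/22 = 7/22= 0.32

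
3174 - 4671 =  - 1497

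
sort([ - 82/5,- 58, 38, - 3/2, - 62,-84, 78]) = [ - 84, - 62,  -  58, - 82/5, - 3/2, 38,78]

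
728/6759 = 728/6759 = 0.11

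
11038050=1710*6455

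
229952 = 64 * 3593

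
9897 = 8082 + 1815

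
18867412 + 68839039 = 87706451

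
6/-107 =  - 6/107 = -0.06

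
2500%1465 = 1035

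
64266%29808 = 4650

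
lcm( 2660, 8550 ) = 119700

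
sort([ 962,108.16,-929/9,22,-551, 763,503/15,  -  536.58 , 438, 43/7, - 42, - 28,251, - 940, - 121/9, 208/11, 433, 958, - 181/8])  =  [ - 940, - 551,-536.58,-929/9, - 42,-28, - 181/8, - 121/9, 43/7, 208/11  ,  22, 503/15,108.16,251, 433, 438 , 763, 958,962]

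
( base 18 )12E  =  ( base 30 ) ce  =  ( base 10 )374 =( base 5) 2444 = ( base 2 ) 101110110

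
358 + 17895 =18253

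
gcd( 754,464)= 58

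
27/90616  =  27/90616 = 0.00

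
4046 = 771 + 3275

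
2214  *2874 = 6363036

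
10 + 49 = 59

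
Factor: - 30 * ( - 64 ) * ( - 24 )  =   -46080 = -  2^10* 3^2*5^1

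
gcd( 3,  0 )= 3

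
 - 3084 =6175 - 9259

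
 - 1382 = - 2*691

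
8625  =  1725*5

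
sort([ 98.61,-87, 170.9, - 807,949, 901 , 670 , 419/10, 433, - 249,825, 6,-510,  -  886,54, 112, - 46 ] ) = [ - 886, - 807, - 510, - 249, - 87,  -  46,6, 419/10,54, 98.61,112,170.9, 433,670, 825,901,949 ]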